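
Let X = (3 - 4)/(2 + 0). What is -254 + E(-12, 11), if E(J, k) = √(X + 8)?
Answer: -254 + √30/2 ≈ -251.26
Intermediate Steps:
X = -½ (X = -1/2 = -1*½ = -½ ≈ -0.50000)
E(J, k) = √30/2 (E(J, k) = √(-½ + 8) = √(15/2) = √30/2)
-254 + E(-12, 11) = -254 + √30/2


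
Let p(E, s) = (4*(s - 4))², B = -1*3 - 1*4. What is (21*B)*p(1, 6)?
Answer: -9408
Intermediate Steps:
B = -7 (B = -3 - 4 = -7)
p(E, s) = (-16 + 4*s)² (p(E, s) = (4*(-4 + s))² = (-16 + 4*s)²)
(21*B)*p(1, 6) = (21*(-7))*(16*(-4 + 6)²) = -2352*2² = -2352*4 = -147*64 = -9408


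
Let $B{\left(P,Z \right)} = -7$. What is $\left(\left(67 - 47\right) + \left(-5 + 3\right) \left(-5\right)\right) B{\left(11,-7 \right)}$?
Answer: $-210$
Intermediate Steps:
$\left(\left(67 - 47\right) + \left(-5 + 3\right) \left(-5\right)\right) B{\left(11,-7 \right)} = \left(\left(67 - 47\right) + \left(-5 + 3\right) \left(-5\right)\right) \left(-7\right) = \left(\left(67 - 47\right) - -10\right) \left(-7\right) = \left(20 + 10\right) \left(-7\right) = 30 \left(-7\right) = -210$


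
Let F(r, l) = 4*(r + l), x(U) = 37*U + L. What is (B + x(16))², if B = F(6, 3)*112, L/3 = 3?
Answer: 21464689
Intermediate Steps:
L = 9 (L = 3*3 = 9)
x(U) = 9 + 37*U (x(U) = 37*U + 9 = 9 + 37*U)
F(r, l) = 4*l + 4*r (F(r, l) = 4*(l + r) = 4*l + 4*r)
B = 4032 (B = (4*3 + 4*6)*112 = (12 + 24)*112 = 36*112 = 4032)
(B + x(16))² = (4032 + (9 + 37*16))² = (4032 + (9 + 592))² = (4032 + 601)² = 4633² = 21464689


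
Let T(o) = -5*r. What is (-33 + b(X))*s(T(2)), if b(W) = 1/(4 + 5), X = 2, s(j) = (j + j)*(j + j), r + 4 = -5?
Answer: -266400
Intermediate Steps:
r = -9 (r = -4 - 5 = -9)
T(o) = 45 (T(o) = -5*(-9) = 45)
s(j) = 4*j**2 (s(j) = (2*j)*(2*j) = 4*j**2)
b(W) = 1/9
(-33 + b(X))*s(T(2)) = (-33 + 1/9)*(4*45**2) = -1184*2025/9 = -296/9*8100 = -266400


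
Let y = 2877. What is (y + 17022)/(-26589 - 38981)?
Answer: -19899/65570 ≈ -0.30348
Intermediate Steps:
(y + 17022)/(-26589 - 38981) = (2877 + 17022)/(-26589 - 38981) = 19899/(-65570) = 19899*(-1/65570) = -19899/65570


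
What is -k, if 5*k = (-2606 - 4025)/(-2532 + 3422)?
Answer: 6631/4450 ≈ 1.4901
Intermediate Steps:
k = -6631/4450 (k = ((-2606 - 4025)/(-2532 + 3422))/5 = (-6631/890)/5 = (-6631*1/890)/5 = (⅕)*(-6631/890) = -6631/4450 ≈ -1.4901)
-k = -1*(-6631/4450) = 6631/4450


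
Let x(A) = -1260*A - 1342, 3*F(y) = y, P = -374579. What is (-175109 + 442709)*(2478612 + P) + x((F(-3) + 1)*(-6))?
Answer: 563039229458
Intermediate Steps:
F(y) = y/3
x(A) = -1342 - 1260*A
(-175109 + 442709)*(2478612 + P) + x((F(-3) + 1)*(-6)) = (-175109 + 442709)*(2478612 - 374579) + (-1342 - 1260*((⅓)*(-3) + 1)*(-6)) = 267600*2104033 + (-1342 - 1260*(-1 + 1)*(-6)) = 563039230800 + (-1342 - 0*(-6)) = 563039230800 + (-1342 - 1260*0) = 563039230800 + (-1342 + 0) = 563039230800 - 1342 = 563039229458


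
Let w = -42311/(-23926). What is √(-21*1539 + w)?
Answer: I*√18500111557858/23926 ≈ 179.77*I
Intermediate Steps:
w = 42311/23926 (w = -42311*(-1/23926) = 42311/23926 ≈ 1.7684)
√(-21*1539 + w) = √(-21*1539 + 42311/23926) = √(-32319 + 42311/23926) = √(-773222083/23926) = I*√18500111557858/23926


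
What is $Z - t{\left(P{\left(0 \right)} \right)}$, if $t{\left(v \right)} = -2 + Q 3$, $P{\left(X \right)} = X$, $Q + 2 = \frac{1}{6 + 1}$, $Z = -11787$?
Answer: $- \frac{82456}{7} \approx -11779.0$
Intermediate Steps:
$Q = - \frac{13}{7}$ ($Q = -2 + \frac{1}{6 + 1} = -2 + \frac{1}{7} = - \frac{13}{7} \approx -1.8571$)
$t{\left(v \right)} = - \frac{53}{7}$ ($t{\left(v \right)} = -2 - \frac{39}{7} = - \frac{53}{7}$)
$Z - t{\left(P{\left(0 \right)} \right)} = -11787 - - \frac{53}{7} = -11787 + \frac{53}{7} = - \frac{82456}{7}$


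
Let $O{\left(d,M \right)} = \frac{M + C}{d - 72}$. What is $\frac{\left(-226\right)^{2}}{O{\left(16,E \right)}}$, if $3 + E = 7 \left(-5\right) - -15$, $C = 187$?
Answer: $- \frac{715064}{41} \approx -17441.0$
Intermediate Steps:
$E = -23$ ($E = -3 + \left(7 \left(-5\right) - -15\right) = -3 + \left(-35 + \left(-5 + 20\right)\right) = -3 + \left(-35 + 15\right) = -3 - 20 = -23$)
$O{\left(d,M \right)} = \frac{187 + M}{-72 + d}$ ($O{\left(d,M \right)} = \frac{M + 187}{d - 72} = \frac{187 + M}{-72 + d}$)
$\frac{\left(-226\right)^{2}}{O{\left(16,E \right)}} = \frac{\left(-226\right)^{2}}{\frac{1}{-72 + 16} \left(187 - 23\right)} = \frac{51076}{\frac{1}{-56} \cdot 164} = \frac{51076}{\left(- \frac{1}{56}\right) 164} = \frac{51076}{- \frac{41}{14}} = 51076 \left(- \frac{14}{41}\right) = - \frac{715064}{41}$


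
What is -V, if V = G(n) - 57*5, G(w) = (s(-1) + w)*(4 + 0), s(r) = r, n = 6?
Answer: 265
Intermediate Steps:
G(w) = -4 + 4*w (G(w) = (-1 + w)*(4 + 0) = (-1 + w)*4 = -4 + 4*w)
V = -265 (V = (-4 + 4*6) - 57*5 = (-4 + 24) - 285 = 20 - 285 = -265)
-V = -1*(-265) = 265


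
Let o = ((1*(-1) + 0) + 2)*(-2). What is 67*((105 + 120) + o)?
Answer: 14941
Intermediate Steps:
o = -2 (o = ((-1 + 0) + 2)*(-2) = (-1 + 2)*(-2) = 1*(-2) = -2)
67*((105 + 120) + o) = 67*((105 + 120) - 2) = 67*(225 - 2) = 67*223 = 14941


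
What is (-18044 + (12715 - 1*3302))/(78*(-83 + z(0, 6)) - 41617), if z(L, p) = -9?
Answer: 8631/48793 ≈ 0.17689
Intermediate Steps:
(-18044 + (12715 - 1*3302))/(78*(-83 + z(0, 6)) - 41617) = (-18044 + (12715 - 1*3302))/(78*(-83 - 9) - 41617) = (-18044 + (12715 - 3302))/(78*(-92) - 41617) = (-18044 + 9413)/(-7176 - 41617) = -8631/(-48793) = -8631*(-1/48793) = 8631/48793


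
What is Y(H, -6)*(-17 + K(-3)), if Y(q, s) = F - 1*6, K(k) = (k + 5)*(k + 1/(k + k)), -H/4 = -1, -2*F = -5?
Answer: 245/3 ≈ 81.667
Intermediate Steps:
F = 5/2 (F = -1/2*(-5) = 5/2 ≈ 2.5000)
H = 4 (H = -4*(-1) = 4)
K(k) = (5 + k)*(k + 1/(2*k))
Y(q, s) = -7/2 (Y(q, s) = 5/2 - 1*6 = 5/2 - 6 = -7/2)
Y(H, -6)*(-17 + K(-3)) = -7*(-17 + (1/2 + (-3)**2 + 5*(-3) + (5/2)/(-3)))/2 = -7*(-17 + (1/2 + 9 - 15 + (5/2)*(-1/3)))/2 = -7*(-17 + (1/2 + 9 - 15 - 5/6))/2 = -7*(-17 - 19/3)/2 = -7/2*(-70/3) = 245/3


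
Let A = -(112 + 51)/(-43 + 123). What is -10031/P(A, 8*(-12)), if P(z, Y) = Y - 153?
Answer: 10031/249 ≈ 40.285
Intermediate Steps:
A = -163/80 ≈ -2.0375
P(z, Y) = -153 + Y
-10031/P(A, 8*(-12)) = -10031/(-153 + 8*(-12)) = -10031/(-153 - 96) = -10031/(-249) = -10031*(-1/249) = 10031/249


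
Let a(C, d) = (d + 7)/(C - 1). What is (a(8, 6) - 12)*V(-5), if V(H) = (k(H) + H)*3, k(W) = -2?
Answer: 213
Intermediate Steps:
V(H) = -6 + 3*H (V(H) = (-2 + H)*3 = -6 + 3*H)
a(C, d) = (7 + d)/(-1 + C)
(a(8, 6) - 12)*V(-5) = ((7 + 6)/(-1 + 8) - 12)*(-6 + 3*(-5)) = (13/7 - 12)*(-6 - 15) = ((1/7)*13 - 12)*(-21) = (13/7 - 12)*(-21) = -71/7*(-21) = 213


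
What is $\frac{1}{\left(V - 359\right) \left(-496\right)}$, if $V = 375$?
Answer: $- \frac{1}{7936} \approx -0.00012601$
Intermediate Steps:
$\frac{1}{\left(V - 359\right) \left(-496\right)} = \frac{1}{\left(375 - 359\right) \left(-496\right)} = \frac{1}{16 \left(-496\right)} = \frac{1}{-7936} = - \frac{1}{7936}$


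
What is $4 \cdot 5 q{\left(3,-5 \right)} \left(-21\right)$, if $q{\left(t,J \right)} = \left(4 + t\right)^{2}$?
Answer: $-20580$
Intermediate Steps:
$4 \cdot 5 q{\left(3,-5 \right)} \left(-21\right) = 4 \cdot 5 \left(4 + 3\right)^{2} \left(-21\right) = 20 \cdot 7^{2} \left(-21\right) = 20 \cdot 49 \left(-21\right) = 980 \left(-21\right) = -20580$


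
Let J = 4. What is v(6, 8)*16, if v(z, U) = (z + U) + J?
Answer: 288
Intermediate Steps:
v(z, U) = 4 + U + z (v(z, U) = (z + U) + 4 = (U + z) + 4 = 4 + U + z)
v(6, 8)*16 = (4 + 8 + 6)*16 = 18*16 = 288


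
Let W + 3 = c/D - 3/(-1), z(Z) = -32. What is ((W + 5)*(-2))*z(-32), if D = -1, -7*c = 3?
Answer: 2432/7 ≈ 347.43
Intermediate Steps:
c = -3/7 (c = -⅐*3 = -3/7 ≈ -0.42857)
W = 3/7 (W = -3 + (-3/7/(-1) - 3/(-1)) = -3 + (-3/7*(-1) - 3*(-1)) = -3 + (3/7 + 3) = -3 + 24/7 = 3/7 ≈ 0.42857)
((W + 5)*(-2))*z(-32) = ((3/7 + 5)*(-2))*(-32) = ((38/7)*(-2))*(-32) = -76/7*(-32) = 2432/7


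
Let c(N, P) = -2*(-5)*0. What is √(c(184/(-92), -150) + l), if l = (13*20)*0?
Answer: 0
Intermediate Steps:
l = 0 (l = 260*0 = 0)
c(N, P) = 0 (c(N, P) = 10*0 = 0)
√(c(184/(-92), -150) + l) = √(0 + 0) = √0 = 0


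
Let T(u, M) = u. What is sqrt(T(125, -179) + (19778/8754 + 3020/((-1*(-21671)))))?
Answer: sqrt(1146240846684761178)/94853967 ≈ 11.287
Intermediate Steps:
sqrt(T(125, -179) + (19778/8754 + 3020/((-1*(-21671))))) = sqrt(125 + (19778/8754 + 3020/((-1*(-21671))))) = sqrt(125 + (19778*(1/8754) + 3020/21671)) = sqrt(125 + (9889/4377 + 3020*(1/21671))) = sqrt(125 + (9889/4377 + 3020/21671)) = sqrt(125 + 227523059/94853967) = sqrt(12084268934/94853967) = sqrt(1146240846684761178)/94853967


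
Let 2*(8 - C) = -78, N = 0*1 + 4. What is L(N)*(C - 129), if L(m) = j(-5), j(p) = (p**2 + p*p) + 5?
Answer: -4510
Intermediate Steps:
N = 4 (N = 0 + 4 = 4)
C = 47 (C = 8 - 1/2*(-78) = 8 + 39 = 47)
j(p) = 5 + 2*p**2 (j(p) = (p**2 + p**2) + 5 = 2*p**2 + 5 = 5 + 2*p**2)
L(m) = 55 (L(m) = 5 + 2*(-5)**2 = 5 + 2*25 = 5 + 50 = 55)
L(N)*(C - 129) = 55*(47 - 129) = 55*(-82) = -4510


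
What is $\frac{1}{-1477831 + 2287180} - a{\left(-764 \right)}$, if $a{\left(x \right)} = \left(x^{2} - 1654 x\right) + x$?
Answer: $- \frac{1494534151211}{809349} \approx -1.8466 \cdot 10^{6}$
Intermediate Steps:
$a{\left(x \right)} = x^{2} - 1653 x$
$\frac{1}{-1477831 + 2287180} - a{\left(-764 \right)} = \frac{1}{-1477831 + 2287180} - - 764 \left(-1653 - 764\right) = \frac{1}{809349} - \left(-764\right) \left(-2417\right) = \frac{1}{809349} - 1846588 = - \frac{1494534151211}{809349}$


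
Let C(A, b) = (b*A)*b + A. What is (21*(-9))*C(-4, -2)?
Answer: 3780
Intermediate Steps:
C(A, b) = A + A*b² (C(A, b) = (A*b)*b + A = A*b² + A = A + A*b²)
(21*(-9))*C(-4, -2) = (21*(-9))*(-4*(1 + (-2)²)) = -(-756)*(1 + 4) = -(-756)*5 = -189*(-20) = 3780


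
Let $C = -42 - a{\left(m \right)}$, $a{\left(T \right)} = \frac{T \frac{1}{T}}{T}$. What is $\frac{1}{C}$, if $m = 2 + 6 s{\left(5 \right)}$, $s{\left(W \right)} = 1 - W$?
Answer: $- \frac{22}{923} \approx -0.023835$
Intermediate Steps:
$m = -22$ ($m = 2 + 6 \left(1 - 5\right) = 2 + 6 \left(-4\right) = 2 - 24 = -22$)
$a{\left(T \right)} = \frac{1}{T}$ ($a{\left(T \right)} = 1 \frac{1}{T} = \frac{1}{T}$)
$C = - \frac{923}{22}$ ($C = -42 - \frac{1}{-22} = -42 - - \frac{1}{22} = -42 + \frac{1}{22} = - \frac{923}{22} \approx -41.955$)
$\frac{1}{C} = \frac{1}{- \frac{923}{22}} = - \frac{22}{923}$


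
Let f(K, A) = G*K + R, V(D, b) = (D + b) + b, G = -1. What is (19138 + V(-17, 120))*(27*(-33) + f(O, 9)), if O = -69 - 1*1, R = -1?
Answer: -15914742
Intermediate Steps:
O = -70 (O = -69 - 1 = -70)
V(D, b) = D + 2*b
f(K, A) = -1 - K (f(K, A) = -K - 1 = -1 - K)
(19138 + V(-17, 120))*(27*(-33) + f(O, 9)) = (19138 + (-17 + 2*120))*(27*(-33) + (-1 - 1*(-70))) = (19138 + (-17 + 240))*(-891 + (-1 + 70)) = (19138 + 223)*(-891 + 69) = 19361*(-822) = -15914742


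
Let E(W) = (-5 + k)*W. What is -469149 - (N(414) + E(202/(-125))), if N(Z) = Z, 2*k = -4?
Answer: -58696789/125 ≈ -4.6957e+5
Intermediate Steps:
k = -2 (k = (½)*(-4) = -2)
E(W) = -7*W (E(W) = (-5 - 2)*W = -7*W)
-469149 - (N(414) + E(202/(-125))) = -469149 - (414 - 1414/(-125)) = -469149 - (414 - 1414*(-1)/125) = -469149 - (414 - 7*(-202/125)) = -469149 - (414 + 1414/125) = -469149 - 1*53164/125 = -469149 - 53164/125 = -58696789/125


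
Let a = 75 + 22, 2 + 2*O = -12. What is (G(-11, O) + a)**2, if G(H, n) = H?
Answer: 7396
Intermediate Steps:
O = -7 (O = -1 + (1/2)*(-12) = -1 - 6 = -7)
a = 97
(G(-11, O) + a)**2 = (-11 + 97)**2 = 86**2 = 7396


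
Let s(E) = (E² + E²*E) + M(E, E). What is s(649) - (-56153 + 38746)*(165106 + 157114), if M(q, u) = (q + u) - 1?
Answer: 5882665487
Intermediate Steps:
M(q, u) = -1 + q + u
s(E) = -1 + E² + E³ + 2*E (s(E) = (E² + E²*E) + (-1 + E + E) = (E² + E³) + (-1 + 2*E) = -1 + E² + E³ + 2*E)
s(649) - (-56153 + 38746)*(165106 + 157114) = (-1 + 649² + 649³ + 2*649) - (-56153 + 38746)*(165106 + 157114) = (-1 + 421201 + 273359449 + 1298) - (-17407)*322220 = 273781947 - 1*(-5608883540) = 273781947 + 5608883540 = 5882665487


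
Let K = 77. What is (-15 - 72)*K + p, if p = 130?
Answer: -6569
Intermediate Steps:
(-15 - 72)*K + p = (-15 - 72)*77 + 130 = -87*77 + 130 = -6699 + 130 = -6569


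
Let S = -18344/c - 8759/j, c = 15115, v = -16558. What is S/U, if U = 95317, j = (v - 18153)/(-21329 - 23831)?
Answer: -5979472329184/50008708869505 ≈ -0.11957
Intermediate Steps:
j = 34711/45160 (j = (-16558 - 18153)/(-21329 - 23831) = -34711/(-45160) = -34711*(-1/45160) = 34711/45160 ≈ 0.76862)
S = -5979472329184/524656765 (S = -18344/15115 - 8759/34711/45160 = -18344*1/15115 - 8759*45160/34711 = -18344/15115 - 395556440/34711 = -5979472329184/524656765 ≈ -11397.)
S/U = -5979472329184/524656765/95317 = -5979472329184/524656765*1/95317 = -5979472329184/50008708869505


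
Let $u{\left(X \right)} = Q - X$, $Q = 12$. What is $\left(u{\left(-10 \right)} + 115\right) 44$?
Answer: $6028$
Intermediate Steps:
$u{\left(X \right)} = 12 - X$
$\left(u{\left(-10 \right)} + 115\right) 44 = \left(\left(12 - -10\right) + 115\right) 44 = \left(\left(12 + 10\right) + 115\right) 44 = \left(22 + 115\right) 44 = 137 \cdot 44 = 6028$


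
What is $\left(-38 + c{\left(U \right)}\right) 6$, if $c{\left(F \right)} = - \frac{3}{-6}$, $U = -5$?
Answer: $-225$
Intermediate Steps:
$c{\left(F \right)} = \frac{1}{2}$ ($c{\left(F \right)} = \left(-3\right) \left(- \frac{1}{6}\right) = \frac{1}{2}$)
$\left(-38 + c{\left(U \right)}\right) 6 = \left(-38 + \frac{1}{2}\right) 6 = \left(- \frac{75}{2}\right) 6 = -225$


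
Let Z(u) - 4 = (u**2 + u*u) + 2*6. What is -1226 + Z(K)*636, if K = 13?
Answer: 223918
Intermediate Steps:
Z(u) = 16 + 2*u**2 (Z(u) = 4 + ((u**2 + u*u) + 2*6) = 4 + ((u**2 + u**2) + 12) = 4 + (2*u**2 + 12) = 4 + (12 + 2*u**2) = 16 + 2*u**2)
-1226 + Z(K)*636 = -1226 + (16 + 2*13**2)*636 = -1226 + (16 + 2*169)*636 = -1226 + (16 + 338)*636 = -1226 + 354*636 = -1226 + 225144 = 223918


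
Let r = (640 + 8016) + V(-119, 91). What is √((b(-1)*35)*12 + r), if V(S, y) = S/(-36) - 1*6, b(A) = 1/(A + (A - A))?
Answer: √296399/6 ≈ 90.738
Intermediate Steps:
b(A) = 1/A (b(A) = 1/(A + 0) = 1/A)
V(S, y) = -6 - S/36 (V(S, y) = S*(-1/36) - 6 = -S/36 - 6 = -6 - S/36)
r = 311519/36 (r = (640 + 8016) + (-6 - 1/36*(-119)) = 8656 + (-6 + 119/36) = 8656 - 97/36 = 311519/36 ≈ 8653.3)
√((b(-1)*35)*12 + r) = √((35/(-1))*12 + 311519/36) = √(-1*35*12 + 311519/36) = √(-35*12 + 311519/36) = √(-420 + 311519/36) = √(296399/36) = √296399/6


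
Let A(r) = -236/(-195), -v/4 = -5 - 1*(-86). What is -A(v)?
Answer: -236/195 ≈ -1.2103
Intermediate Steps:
v = -324 (v = -4*(-5 - 1*(-86)) = -4*(-5 + 86) = -4*81 = -324)
A(r) = 236/195 (A(r) = -236*(-1/195) = 236/195)
-A(v) = -1*236/195 = -236/195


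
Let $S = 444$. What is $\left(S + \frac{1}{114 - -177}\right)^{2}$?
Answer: $\frac{16693932025}{84681} \approx 1.9714 \cdot 10^{5}$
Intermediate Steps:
$\left(S + \frac{1}{114 - -177}\right)^{2} = \left(444 + \frac{1}{114 - -177}\right)^{2} = \left(444 + \frac{1}{114 + 177}\right)^{2} = \left(444 + \frac{1}{291}\right)^{2} = \left(\frac{129205}{291}\right)^{2} = \frac{16693932025}{84681}$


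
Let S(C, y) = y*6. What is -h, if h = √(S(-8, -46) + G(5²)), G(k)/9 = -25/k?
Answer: -I*√285 ≈ -16.882*I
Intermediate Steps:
G(k) = -225/k (G(k) = 9*(-25/k) = -225/k)
S(C, y) = 6*y
h = I*√285 (h = √(6*(-46) - 225/(5²)) = √(-276 - 225/25) = √(-276 - 225*1/25) = √(-276 - 9) = √(-285) = I*√285 ≈ 16.882*I)
-h = -I*√285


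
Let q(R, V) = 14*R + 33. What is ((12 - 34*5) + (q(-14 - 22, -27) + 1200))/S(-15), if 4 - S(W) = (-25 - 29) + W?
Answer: 571/73 ≈ 7.8219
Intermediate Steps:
S(W) = 58 - W (S(W) = 4 - ((-25 - 29) + W) = 4 - (-54 + W) = 4 + (54 - W) = 58 - W)
q(R, V) = 33 + 14*R
((12 - 34*5) + (q(-14 - 22, -27) + 1200))/S(-15) = ((12 - 34*5) + ((33 + 14*(-14 - 22)) + 1200))/(58 - 1*(-15)) = ((12 - 170) + ((33 + 14*(-36)) + 1200))/(58 + 15) = (-158 + ((33 - 504) + 1200))/73 = (-158 + (-471 + 1200))*(1/73) = (-158 + 729)*(1/73) = 571*(1/73) = 571/73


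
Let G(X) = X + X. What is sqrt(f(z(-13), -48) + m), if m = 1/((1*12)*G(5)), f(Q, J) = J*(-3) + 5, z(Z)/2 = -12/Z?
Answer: sqrt(536430)/60 ≈ 12.207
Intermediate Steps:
G(X) = 2*X
z(Z) = -24/Z (z(Z) = 2*(-12/Z) = -24/Z)
f(Q, J) = 5 - 3*J (f(Q, J) = -3*J + 5 = 5 - 3*J)
m = 1/120 (m = 1/((1*12)*(2*5)) = 1/(12*10) = 1/120 ≈ 0.0083333)
sqrt(f(z(-13), -48) + m) = sqrt((5 - 3*(-48)) + 1/120) = sqrt((5 + 144) + 1/120) = sqrt(149 + 1/120) = sqrt(17881/120) = sqrt(536430)/60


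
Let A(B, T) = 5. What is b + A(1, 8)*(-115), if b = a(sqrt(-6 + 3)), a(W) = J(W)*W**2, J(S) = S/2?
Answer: -575 - 3*I*sqrt(3)/2 ≈ -575.0 - 2.5981*I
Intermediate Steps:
J(S) = S/2 (J(S) = S*(1/2) = S/2)
a(W) = W**3/2 (a(W) = (W/2)*W**2 = W**3/2)
b = -3*I*sqrt(3)/2 (b = (sqrt(-6 + 3))**3/2 = (sqrt(-3))**3/2 = (I*sqrt(3))**3/2 = (-3*I*sqrt(3))/2 = -3*I*sqrt(3)/2 ≈ -2.5981*I)
b + A(1, 8)*(-115) = -3*I*sqrt(3)/2 + 5*(-115) = -3*I*sqrt(3)/2 - 575 = -575 - 3*I*sqrt(3)/2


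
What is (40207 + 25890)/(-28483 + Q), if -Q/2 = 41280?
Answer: -66097/111043 ≈ -0.59524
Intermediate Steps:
Q = -82560 (Q = -2*41280 = -82560)
(40207 + 25890)/(-28483 + Q) = (40207 + 25890)/(-28483 - 82560) = 66097/(-111043) = 66097*(-1/111043) = -66097/111043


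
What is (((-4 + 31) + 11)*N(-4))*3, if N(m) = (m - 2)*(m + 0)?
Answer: 2736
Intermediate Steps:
N(m) = m*(-2 + m) (N(m) = (-2 + m)*m = m*(-2 + m))
(((-4 + 31) + 11)*N(-4))*3 = (((-4 + 31) + 11)*(-4*(-2 - 4)))*3 = ((27 + 11)*(-4*(-6)))*3 = (38*24)*3 = 912*3 = 2736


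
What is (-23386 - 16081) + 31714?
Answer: -7753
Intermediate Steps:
(-23386 - 16081) + 31714 = -39467 + 31714 = -7753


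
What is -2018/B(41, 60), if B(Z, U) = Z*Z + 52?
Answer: -2018/1733 ≈ -1.1645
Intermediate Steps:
B(Z, U) = 52 + Z² (B(Z, U) = Z² + 52 = 52 + Z²)
-2018/B(41, 60) = -2018/(52 + 41²) = -2018/(52 + 1681) = -2018/1733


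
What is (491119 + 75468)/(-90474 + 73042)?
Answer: -566587/17432 ≈ -32.503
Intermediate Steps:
(491119 + 75468)/(-90474 + 73042) = 566587/(-17432) = 566587*(-1/17432) = -566587/17432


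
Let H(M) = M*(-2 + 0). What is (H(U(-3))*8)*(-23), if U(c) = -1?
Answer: -368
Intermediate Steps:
H(M) = -2*M (H(M) = M*(-2) = -2*M)
(H(U(-3))*8)*(-23) = (-2*(-1)*8)*(-23) = (2*8)*(-23) = 16*(-23) = -368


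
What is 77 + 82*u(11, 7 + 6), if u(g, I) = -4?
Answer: -251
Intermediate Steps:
77 + 82*u(11, 7 + 6) = 77 + 82*(-4) = 77 - 328 = -251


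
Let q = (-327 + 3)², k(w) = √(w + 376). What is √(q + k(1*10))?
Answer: √(104976 + √386) ≈ 324.03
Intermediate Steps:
k(w) = √(376 + w)
q = 104976 (q = (-324)² = 104976)
√(q + k(1*10)) = √(104976 + √(376 + 1*10)) = √(104976 + √(376 + 10)) = √(104976 + √386)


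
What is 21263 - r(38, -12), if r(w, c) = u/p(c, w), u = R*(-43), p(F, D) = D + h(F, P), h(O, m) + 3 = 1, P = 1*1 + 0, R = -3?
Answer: 255113/12 ≈ 21259.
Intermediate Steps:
P = 1 (P = 1 + 0 = 1)
h(O, m) = -2 (h(O, m) = -3 + 1 = -2)
p(F, D) = -2 + D (p(F, D) = D - 2 = -2 + D)
u = 129 (u = -3*(-43) = 129)
r(w, c) = 129/(-2 + w)
21263 - r(38, -12) = 21263 - 129/(-2 + 38) = 21263 - 129/36 = 21263 - 1*43/12 = 21263 - 43/12 = 255113/12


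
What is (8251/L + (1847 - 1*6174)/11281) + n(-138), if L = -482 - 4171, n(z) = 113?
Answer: 5818212647/52490493 ≈ 110.84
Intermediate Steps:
L = -4653
(8251/L + (1847 - 1*6174)/11281) + n(-138) = (8251/(-4653) + (1847 - 1*6174)/11281) + 113 = (8251*(-1/4653) + (1847 - 6174)*(1/11281)) + 113 = (-8251/4653 - 4327*1/11281) + 113 = (-8251/4653 - 4327/11281) + 113 = -113213062/52490493 + 113 = 5818212647/52490493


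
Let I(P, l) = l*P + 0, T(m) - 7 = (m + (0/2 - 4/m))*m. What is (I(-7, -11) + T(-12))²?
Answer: 50176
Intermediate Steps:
T(m) = 7 + m*(m - 4/m) (T(m) = 7 + (m + (0/2 - 4/m))*m = 7 + (m + (0*(½) - 4/m))*m = 7 + (m + (0 - 4/m))*m = 7 + (m - 4/m)*m = 7 + m*(m - 4/m))
I(P, l) = P*l (I(P, l) = P*l + 0 = P*l)
(I(-7, -11) + T(-12))² = (-7*(-11) + (3 + (-12)²))² = (77 + (3 + 144))² = (77 + 147)² = 224² = 50176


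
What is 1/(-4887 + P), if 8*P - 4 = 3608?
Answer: -2/8871 ≈ -0.00022545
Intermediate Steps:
P = 903/2 (P = 1/2 + (1/8)*3608 = 1/2 + 451 = 903/2 ≈ 451.50)
1/(-4887 + P) = 1/(-4887 + 903/2) = 1/(-8871/2) = -2/8871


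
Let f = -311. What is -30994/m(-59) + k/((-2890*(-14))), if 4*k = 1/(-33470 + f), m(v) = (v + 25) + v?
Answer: 169447825537667/508441884720 ≈ 333.27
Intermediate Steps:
m(v) = 25 + 2*v (m(v) = (25 + v) + v = 25 + 2*v)
k = -1/135124 (k = 1/(4*(-33470 - 311)) = (¼)/(-33781) = (¼)*(-1/33781) = -1/135124 ≈ -7.4006e-6)
-30994/m(-59) + k/((-2890*(-14))) = -30994/(25 + 2*(-59)) - 1/(135124*((-2890*(-14)))) = -30994/(25 - 118) - 1/135124/40460 = -30994/(-93) - 1/135124*1/40460 = -30994*(-1/93) - 1/5467117040 = 30994/93 - 1/5467117040 = 169447825537667/508441884720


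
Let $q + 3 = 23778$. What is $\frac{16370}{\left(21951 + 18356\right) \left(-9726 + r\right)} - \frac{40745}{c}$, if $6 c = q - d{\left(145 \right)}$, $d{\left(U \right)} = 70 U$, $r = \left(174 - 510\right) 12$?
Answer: $- \frac{13556952284707}{755565799425} \approx -17.943$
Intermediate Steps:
$r = -4032$ ($r = \left(174 - 510\right) 12 = \left(-336\right) 12 = -4032$)
$q = 23775$ ($q = -3 + 23778 = 23775$)
$c = \frac{13625}{6}$ ($c = \frac{23775 - 70 \cdot 145}{6} = \frac{23775 - 10150}{6} = \frac{1}{6} \cdot 13625 = \frac{13625}{6} \approx 2270.8$)
$\frac{16370}{\left(21951 + 18356\right) \left(-9726 + r\right)} - \frac{40745}{c} = \frac{16370}{\left(21951 + 18356\right) \left(-9726 - 4032\right)} - \frac{40745}{\frac{13625}{6}} = \frac{16370}{40307 \left(-13758\right)} - \frac{48894}{2725} = \frac{16370}{-554543706} - \frac{48894}{2725} = 16370 \left(- \frac{1}{554543706}\right) - \frac{48894}{2725} = - \frac{8185}{277271853} - \frac{48894}{2725} = - \frac{13556952284707}{755565799425}$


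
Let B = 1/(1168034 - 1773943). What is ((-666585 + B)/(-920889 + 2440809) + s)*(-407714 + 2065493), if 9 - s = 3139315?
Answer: -798798475644198869435239/153488867880 ≈ -5.2043e+12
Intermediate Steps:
s = -3139306 (s = 9 - 1*3139315 = 9 - 3139315 = -3139306)
B = -1/605909 (B = 1/(-605909) = -1/605909 ≈ -1.6504e-6)
((-666585 + B)/(-920889 + 2440809) + s)*(-407714 + 2065493) = ((-666585 - 1/605909)/(-920889 + 2440809) - 3139306)*(-407714 + 2065493) = (-403889850766/605909/1519920 - 3139306)*1657779 = (-403889850766/605909*1/1519920 - 3139306)*1657779 = (-201944925383/460466603640 - 3139306)*1657779 = -1445545773551599223/460466603640*1657779 = -798798475644198869435239/153488867880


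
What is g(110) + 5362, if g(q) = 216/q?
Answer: 295018/55 ≈ 5364.0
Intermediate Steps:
g(110) + 5362 = 216/110 + 5362 = 216*(1/110) + 5362 = 108/55 + 5362 = 295018/55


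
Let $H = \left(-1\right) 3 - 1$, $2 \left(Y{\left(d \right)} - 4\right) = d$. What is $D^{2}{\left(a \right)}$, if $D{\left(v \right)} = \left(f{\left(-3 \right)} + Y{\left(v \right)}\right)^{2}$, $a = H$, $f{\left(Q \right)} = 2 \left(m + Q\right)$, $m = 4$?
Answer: $256$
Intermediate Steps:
$Y{\left(d \right)} = 4 + \frac{d}{2}$
$H = -4$ ($H = -3 - 1 = -4$)
$f{\left(Q \right)} = 8 + 2 Q$ ($f{\left(Q \right)} = 2 \left(4 + Q\right) = 8 + 2 Q$)
$a = -4$
$D{\left(v \right)} = \left(6 + \frac{v}{2}\right)^{2}$ ($D{\left(v \right)} = \left(\left(8 + 2 \left(-3\right)\right) + \left(4 + \frac{v}{2}\right)\right)^{2} = \left(\left(8 - 6\right) + \left(4 + \frac{v}{2}\right)\right)^{2} = \left(2 + \left(4 + \frac{v}{2}\right)\right)^{2} = \left(6 + \frac{v}{2}\right)^{2}$)
$D^{2}{\left(a \right)} = \left(\frac{\left(12 - 4\right)^{2}}{4}\right)^{2} = \left(\frac{8^{2}}{4}\right)^{2} = \left(\frac{1}{4} \cdot 64\right)^{2} = 16^{2} = 256$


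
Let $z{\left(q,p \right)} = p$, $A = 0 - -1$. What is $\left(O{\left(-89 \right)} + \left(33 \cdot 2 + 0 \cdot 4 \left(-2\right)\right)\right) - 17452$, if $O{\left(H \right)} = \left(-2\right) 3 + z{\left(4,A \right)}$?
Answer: $-17391$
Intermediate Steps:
$A = 1$ ($A = 0 + 1 = 1$)
$O{\left(H \right)} = -5$ ($O{\left(H \right)} = \left(-2\right) 3 + 1 = -6 + 1 = -5$)
$\left(O{\left(-89 \right)} + \left(33 \cdot 2 + 0 \cdot 4 \left(-2\right)\right)\right) - 17452 = \left(-5 + \left(33 \cdot 2 + 0 \cdot 4 \left(-2\right)\right)\right) - 17452 = \left(-5 + \left(66 + 0 \left(-2\right)\right)\right) - 17452 = \left(-5 + \left(66 + 0\right)\right) - 17452 = \left(-5 + 66\right) - 17452 = 61 - 17452 = -17391$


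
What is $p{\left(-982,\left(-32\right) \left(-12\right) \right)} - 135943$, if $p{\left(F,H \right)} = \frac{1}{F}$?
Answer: $- \frac{133496027}{982} \approx -1.3594 \cdot 10^{5}$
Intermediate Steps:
$p{\left(-982,\left(-32\right) \left(-12\right) \right)} - 135943 = \frac{1}{-982} - 135943 = - \frac{1}{982} - 135943 = - \frac{133496027}{982}$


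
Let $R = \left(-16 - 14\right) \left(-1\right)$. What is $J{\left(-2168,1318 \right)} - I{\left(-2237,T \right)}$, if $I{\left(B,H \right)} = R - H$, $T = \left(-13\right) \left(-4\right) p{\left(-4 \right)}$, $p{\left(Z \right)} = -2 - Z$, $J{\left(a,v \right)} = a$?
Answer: $-2094$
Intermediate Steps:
$R = 30$ ($R = \left(-30\right) \left(-1\right) = 30$)
$T = 104$ ($T = \left(-13\right) \left(-4\right) \left(-2 - -4\right) = 52 \left(-2 + 4\right) = 52 \cdot 2 = 104$)
$I{\left(B,H \right)} = 30 - H$
$J{\left(-2168,1318 \right)} - I{\left(-2237,T \right)} = -2168 - \left(30 - 104\right) = -2168 - -74 = -2168 + 74 = -2094$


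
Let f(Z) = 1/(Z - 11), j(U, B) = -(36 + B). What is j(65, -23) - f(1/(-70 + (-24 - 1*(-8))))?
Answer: -12225/947 ≈ -12.909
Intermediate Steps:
j(U, B) = -36 - B
f(Z) = 1/(-11 + Z)
j(65, -23) - f(1/(-70 + (-24 - 1*(-8)))) = (-36 - 1*(-23)) - 1/(-11 + 1/(-70 + (-24 - 1*(-8)))) = (-36 + 23) - 1/(-11 + 1/(-70 + (-24 + 8))) = -13 - 1/(-11 + 1/(-70 - 16)) = -13 - 1/(-11 + 1/(-86)) = -13 - 1/(-11 - 1/86) = -13 - 1/(-947/86) = -13 - 1*(-86/947) = -13 + 86/947 = -12225/947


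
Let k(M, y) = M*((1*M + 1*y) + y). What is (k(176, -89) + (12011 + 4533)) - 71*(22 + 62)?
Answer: 10228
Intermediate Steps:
k(M, y) = M*(M + 2*y) (k(M, y) = M*((M + y) + y) = M*(M + 2*y))
(k(176, -89) + (12011 + 4533)) - 71*(22 + 62) = (176*(176 + 2*(-89)) + (12011 + 4533)) - 71*(22 + 62) = (176*(176 - 178) + 16544) - 71*84 = (176*(-2) + 16544) - 5964 = (-352 + 16544) - 5964 = 16192 - 5964 = 10228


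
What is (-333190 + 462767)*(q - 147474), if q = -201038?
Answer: -45159139424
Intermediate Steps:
(-333190 + 462767)*(q - 147474) = (-333190 + 462767)*(-201038 - 147474) = 129577*(-348512) = -45159139424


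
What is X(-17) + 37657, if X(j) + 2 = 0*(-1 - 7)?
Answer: 37655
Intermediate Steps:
X(j) = -2 (X(j) = -2 + 0*(-1 - 7) = -2 + 0*(-8) = -2 + 0 = -2)
X(-17) + 37657 = -2 + 37657 = 37655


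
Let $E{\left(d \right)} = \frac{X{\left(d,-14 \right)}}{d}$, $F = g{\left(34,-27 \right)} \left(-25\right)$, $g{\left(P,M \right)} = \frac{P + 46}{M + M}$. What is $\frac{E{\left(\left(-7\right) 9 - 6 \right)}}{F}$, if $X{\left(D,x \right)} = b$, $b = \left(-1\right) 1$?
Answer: $\frac{9}{23000} \approx 0.0003913$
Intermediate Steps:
$b = -1$
$g{\left(P,M \right)} = \frac{46 + P}{2 M}$
$F = \frac{1000}{27}$ ($F = \frac{46 + 34}{2 \left(-27\right)} \left(-25\right) = \frac{1}{2} \left(- \frac{1}{27}\right) 80 \left(-25\right) = \left(- \frac{40}{27}\right) \left(-25\right) = \frac{1000}{27} \approx 37.037$)
$X{\left(D,x \right)} = -1$
$E{\left(d \right)} = - \frac{1}{d}$
$\frac{E{\left(\left(-7\right) 9 - 6 \right)}}{F} = \frac{\left(-1\right) \frac{1}{\left(-7\right) 9 - 6}}{\frac{1000}{27}} = - \frac{1}{-63 - 6} \cdot \frac{27}{1000} = - \frac{1}{-69} \cdot \frac{27}{1000} = \left(-1\right) \left(- \frac{1}{69}\right) \frac{27}{1000} = \frac{1}{69} \cdot \frac{27}{1000} = \frac{9}{23000}$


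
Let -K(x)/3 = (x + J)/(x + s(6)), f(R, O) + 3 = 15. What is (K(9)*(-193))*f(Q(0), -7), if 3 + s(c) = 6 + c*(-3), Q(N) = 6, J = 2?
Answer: -12738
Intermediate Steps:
f(R, O) = 12 (f(R, O) = -3 + 15 = 12)
s(c) = 3 - 3*c (s(c) = -3 + (6 + c*(-3)) = -3 + (6 - 3*c) = 3 - 3*c)
K(x) = -3*(2 + x)/(-15 + x) (K(x) = -3*(x + 2)/(x + (3 - 3*6)) = -3*(2 + x)/(x + (3 - 18)) = -3*(2 + x)/(x - 15) = -3*(2 + x)/(-15 + x))
(K(9)*(-193))*f(Q(0), -7) = ((3*(-2 - 1*9)/(-15 + 9))*(-193))*12 = ((3*(-2 - 9)/(-6))*(-193))*12 = ((3*(-⅙)*(-11))*(-193))*12 = ((11/2)*(-193))*12 = -2123/2*12 = -12738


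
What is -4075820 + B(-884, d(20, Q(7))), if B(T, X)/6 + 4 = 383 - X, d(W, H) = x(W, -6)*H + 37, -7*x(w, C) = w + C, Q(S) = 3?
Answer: -4073732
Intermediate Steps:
x(w, C) = -C/7 - w/7 (x(w, C) = -(w + C)/7 = -(C + w)/7 = -C/7 - w/7)
d(W, H) = 37 + H*(6/7 - W/7) (d(W, H) = (-⅐*(-6) - W/7)*H + 37 = (6/7 - W/7)*H + 37 = H*(6/7 - W/7) + 37 = 37 + H*(6/7 - W/7))
B(T, X) = 2274 - 6*X (B(T, X) = -24 + 6*(383 - X) = -24 + (2298 - 6*X) = 2274 - 6*X)
-4075820 + B(-884, d(20, Q(7))) = -4075820 + (2274 - 6*(37 - ⅐*3*(-6 + 20))) = -4075820 + (2274 - 6*(37 - ⅐*3*14)) = -4075820 + (2274 - 6*(37 - 6)) = -4075820 + (2274 - 6*31) = -4075820 + (2274 - 186) = -4075820 + 2088 = -4073732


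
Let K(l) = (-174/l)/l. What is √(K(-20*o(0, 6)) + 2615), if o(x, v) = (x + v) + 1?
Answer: √51253826/140 ≈ 51.137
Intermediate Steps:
o(x, v) = 1 + v + x (o(x, v) = (v + x) + 1 = 1 + v + x)
K(l) = -174/l²
√(K(-20*o(0, 6)) + 2615) = √(-174*1/(400*(1 + 6 + 0)²) + 2615) = √(-174/(-20*7)² + 2615) = √(-174/(-140)² + 2615) = √(-174*1/19600 + 2615) = √(-87/9800 + 2615) = √(25626913/9800) = √51253826/140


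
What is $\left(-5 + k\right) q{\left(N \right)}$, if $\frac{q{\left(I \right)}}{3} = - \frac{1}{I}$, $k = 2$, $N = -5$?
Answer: $- \frac{9}{5} \approx -1.8$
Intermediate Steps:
$q{\left(I \right)} = - \frac{3}{I}$ ($q{\left(I \right)} = 3 \left(- \frac{1}{I}\right) = - \frac{3}{I}$)
$\left(-5 + k\right) q{\left(N \right)} = \left(-5 + 2\right) \left(- \frac{3}{-5}\right) = - 3 \left(\left(-3\right) \left(- \frac{1}{5}\right)\right) = \left(-3\right) \frac{3}{5} = - \frac{9}{5}$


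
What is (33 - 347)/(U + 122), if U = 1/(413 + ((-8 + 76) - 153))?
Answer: -102992/40017 ≈ -2.5737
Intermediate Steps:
U = 1/328 (U = 1/(413 + (68 - 153)) = 1/(413 - 85) = 1/328 ≈ 0.0030488)
(33 - 347)/(U + 122) = (33 - 347)/(1/328 + 122) = -314/40017/328 = -314*328/40017 = -102992/40017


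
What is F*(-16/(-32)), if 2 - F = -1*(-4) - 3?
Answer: ½ ≈ 0.50000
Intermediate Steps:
F = 1 (F = 2 - (-1*(-4) - 3) = 2 - (4 - 3) = 2 - 1*1 = 2 - 1 = 1)
F*(-16/(-32)) = 1*(-16/(-32)) = 1*(-16*(-1/32)) = 1*(½) = ½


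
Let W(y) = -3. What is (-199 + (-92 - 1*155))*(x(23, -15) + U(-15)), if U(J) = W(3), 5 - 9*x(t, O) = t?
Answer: 2230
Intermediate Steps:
x(t, O) = 5/9 - t/9
U(J) = -3
(-199 + (-92 - 1*155))*(x(23, -15) + U(-15)) = (-199 + (-92 - 1*155))*((5/9 - ⅑*23) - 3) = (-199 + (-92 - 155))*((5/9 - 23/9) - 3) = (-199 - 247)*(-2 - 3) = -446*(-5) = 2230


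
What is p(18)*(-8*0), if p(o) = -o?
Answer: 0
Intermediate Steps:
p(18)*(-8*0) = (-1*18)*(-8*0) = -18*0 = 0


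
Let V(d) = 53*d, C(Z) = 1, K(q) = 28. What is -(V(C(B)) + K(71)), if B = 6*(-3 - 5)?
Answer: -81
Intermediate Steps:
B = -48 (B = 6*(-8) = -48)
-(V(C(B)) + K(71)) = -(53*1 + 28) = -(53 + 28) = -1*81 = -81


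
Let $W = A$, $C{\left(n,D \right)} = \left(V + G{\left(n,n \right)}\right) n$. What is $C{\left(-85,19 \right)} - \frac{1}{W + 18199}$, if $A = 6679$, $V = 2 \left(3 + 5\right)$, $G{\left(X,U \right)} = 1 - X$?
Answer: $- \frac{215692261}{24878} \approx -8670.0$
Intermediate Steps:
$V = 16$ ($V = 2 \cdot 8 = 16$)
$C{\left(n,D \right)} = n \left(17 - n\right)$ ($C{\left(n,D \right)} = \left(16 - \left(-1 + n\right)\right) n = \left(17 - n\right) n = n \left(17 - n\right)$)
$W = 6679$
$C{\left(-85,19 \right)} - \frac{1}{W + 18199} = - 85 \left(17 - -85\right) - \frac{1}{6679 + 18199} = - 85 \left(17 + 85\right) - \frac{1}{24878} = \left(-85\right) 102 - \frac{1}{24878} = -8670 - \frac{1}{24878} = - \frac{215692261}{24878}$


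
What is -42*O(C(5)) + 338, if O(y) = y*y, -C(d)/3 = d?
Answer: -9112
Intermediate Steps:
C(d) = -3*d
O(y) = y**2
-42*O(C(5)) + 338 = -42*(-3*5)**2 + 338 = -42*(-15)**2 + 338 = -42*225 + 338 = -9450 + 338 = -9112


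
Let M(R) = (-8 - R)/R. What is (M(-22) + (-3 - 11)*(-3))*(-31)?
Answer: -14105/11 ≈ -1282.3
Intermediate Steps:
M(R) = (-8 - R)/R
(M(-22) + (-3 - 11)*(-3))*(-31) = ((-8 - 1*(-22))/(-22) + (-3 - 11)*(-3))*(-31) = (-(-8 + 22)/22 - 14*(-3))*(-31) = (-1/22*14 + 42)*(-31) = (-7/11 + 42)*(-31) = (455/11)*(-31) = -14105/11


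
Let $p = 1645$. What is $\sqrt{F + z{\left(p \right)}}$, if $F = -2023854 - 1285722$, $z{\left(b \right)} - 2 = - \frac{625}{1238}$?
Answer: $\frac{77 i \sqrt{855523614}}{1238} \approx 1819.2 i$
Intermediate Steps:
$z{\left(b \right)} = \frac{1851}{1238}$ ($z{\left(b \right)} = 2 - \frac{625}{1238} = \frac{1851}{1238}$)
$F = -3309576$
$\sqrt{F + z{\left(p \right)}} = \sqrt{-3309576 + \frac{1851}{1238}} = \sqrt{- \frac{4097253237}{1238}} = \frac{77 i \sqrt{855523614}}{1238}$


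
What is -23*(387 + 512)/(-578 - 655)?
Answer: 20677/1233 ≈ 16.770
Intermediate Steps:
-23*(387 + 512)/(-578 - 655) = -20677/(-1233) = -20677*(-1)/1233 = -23*(-899/1233) = 20677/1233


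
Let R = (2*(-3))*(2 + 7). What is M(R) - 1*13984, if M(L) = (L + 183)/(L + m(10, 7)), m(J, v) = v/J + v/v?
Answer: -7314922/523 ≈ -13986.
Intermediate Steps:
R = -54 (R = -6*9 = -54)
m(J, v) = 1 + v/J (m(J, v) = v/J + 1 = 1 + v/J)
M(L) = (183 + L)/(17/10 + L) (M(L) = (L + 183)/(L + (10 + 7)/10) = (183 + L)/(L + (1/10)*17) = (183 + L)/(L + 17/10) = (183 + L)/(17/10 + L))
M(R) - 1*13984 = 10*(183 - 54)/(17 + 10*(-54)) - 1*13984 = 10*129/(17 - 540) - 13984 = 10*129/(-523) - 13984 = 10*(-1/523)*129 - 13984 = -1290/523 - 13984 = -7314922/523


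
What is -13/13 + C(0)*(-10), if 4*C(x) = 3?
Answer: -17/2 ≈ -8.5000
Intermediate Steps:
C(x) = ¾ (C(x) = (¼)*3 = ¾)
-13/13 + C(0)*(-10) = -13/13 + (¾)*(-10) = -13*1/13 - 15/2 = -1 - 15/2 = -17/2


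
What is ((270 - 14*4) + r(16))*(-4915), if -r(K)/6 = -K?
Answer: -1523650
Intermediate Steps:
r(K) = 6*K (r(K) = -(-6)*K = 6*K)
((270 - 14*4) + r(16))*(-4915) = ((270 - 14*4) + 6*16)*(-4915) = ((270 - 1*56) + 96)*(-4915) = ((270 - 56) + 96)*(-4915) = (214 + 96)*(-4915) = 310*(-4915) = -1523650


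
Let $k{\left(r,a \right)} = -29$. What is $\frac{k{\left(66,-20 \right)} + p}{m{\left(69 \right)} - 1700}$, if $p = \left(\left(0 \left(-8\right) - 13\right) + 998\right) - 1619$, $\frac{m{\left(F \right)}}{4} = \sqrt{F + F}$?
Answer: $\frac{281775}{721948} + \frac{663 \sqrt{138}}{721948} \approx 0.40109$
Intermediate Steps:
$m{\left(F \right)} = 4 \sqrt{2} \sqrt{F}$ ($m{\left(F \right)} = 4 \sqrt{F + F} = 4 \sqrt{2 F} = 4 \sqrt{2} \sqrt{F}$)
$p = -634$ ($p = \left(\left(0 - 13\right) + 998\right) - 1619 = \left(-13 + 998\right) - 1619 = 985 - 1619 = -634$)
$\frac{k{\left(66,-20 \right)} + p}{m{\left(69 \right)} - 1700} = \frac{-29 - 634}{4 \sqrt{2} \sqrt{69} - 1700} = - \frac{663}{4 \sqrt{138} - 1700} = - \frac{663}{-1700 + 4 \sqrt{138}}$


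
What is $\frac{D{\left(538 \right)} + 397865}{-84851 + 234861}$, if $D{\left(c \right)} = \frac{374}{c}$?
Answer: $\frac{53512936}{20176345} \approx 2.6523$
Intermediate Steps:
$\frac{D{\left(538 \right)} + 397865}{-84851 + 234861} = \frac{\frac{374}{538} + 397865}{-84851 + 234861} = \frac{374 \cdot \frac{1}{538} + 397865}{150010} = \left(\frac{187}{269} + 397865\right) \frac{1}{150010} = \frac{107025872}{269} \cdot \frac{1}{150010} = \frac{53512936}{20176345}$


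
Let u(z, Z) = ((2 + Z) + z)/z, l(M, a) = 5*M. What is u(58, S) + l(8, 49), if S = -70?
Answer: 1155/29 ≈ 39.828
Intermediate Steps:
u(z, Z) = (2 + Z + z)/z
u(58, S) + l(8, 49) = (2 - 70 + 58)/58 + 5*8 = (1/58)*(-10) + 40 = -5/29 + 40 = 1155/29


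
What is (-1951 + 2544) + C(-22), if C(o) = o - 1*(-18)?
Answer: 589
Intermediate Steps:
C(o) = 18 + o (C(o) = o + 18 = 18 + o)
(-1951 + 2544) + C(-22) = (-1951 + 2544) + (18 - 22) = 593 - 4 = 589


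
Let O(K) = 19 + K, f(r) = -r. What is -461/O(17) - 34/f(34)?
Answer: -425/36 ≈ -11.806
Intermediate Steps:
-461/O(17) - 34/f(34) = -461/(19 + 17) - 34/((-1*34)) = -461/36 - 34/(-34) = -461*1/36 - 34*(-1/34) = -461/36 + 1 = -425/36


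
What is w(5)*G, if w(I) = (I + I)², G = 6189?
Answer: 618900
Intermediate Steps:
w(I) = 4*I² (w(I) = (2*I)² = 4*I²)
w(5)*G = (4*5²)*6189 = (4*25)*6189 = 100*6189 = 618900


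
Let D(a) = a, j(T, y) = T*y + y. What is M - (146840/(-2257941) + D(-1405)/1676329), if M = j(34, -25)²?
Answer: 2897930670431760590/3785051978589 ≈ 7.6563e+5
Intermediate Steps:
j(T, y) = y + T*y
M = 765625 (M = (-25*(1 + 34))² = (-25*35)² = (-875)² = 765625)
M - (146840/(-2257941) + D(-1405)/1676329) = 765625 - (146840/(-2257941) - 1405/1676329) = 765625 - (146840*(-1/2257941) - 1405*1/1676329) = 765625 - (-146840/2257941 - 1405/1676329) = 765625 - 1*(-249324557465/3785051978589) = 765625 + 249324557465/3785051978589 = 2897930670431760590/3785051978589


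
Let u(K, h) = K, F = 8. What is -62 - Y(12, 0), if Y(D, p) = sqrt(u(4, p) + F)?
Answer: -62 - 2*sqrt(3) ≈ -65.464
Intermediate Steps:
Y(D, p) = 2*sqrt(3) (Y(D, p) = sqrt(4 + 8) = sqrt(12) = 2*sqrt(3))
-62 - Y(12, 0) = -62 - 2*sqrt(3)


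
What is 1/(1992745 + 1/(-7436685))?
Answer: 7436685/14819416850324 ≈ 5.0182e-7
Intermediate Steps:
1/(1992745 + 1/(-7436685)) = 1/(1992745 - 1/7436685) = 1/(14819416850324/7436685) = 7436685/14819416850324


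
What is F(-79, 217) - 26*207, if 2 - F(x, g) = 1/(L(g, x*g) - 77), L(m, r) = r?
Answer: -92643599/17220 ≈ -5380.0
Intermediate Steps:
F(x, g) = 2 - 1/(-77 + g*x) (F(x, g) = 2 - 1/(x*g - 77) = 2 - 1/(g*x - 77) = 2 - 1/(-77 + g*x))
F(-79, 217) - 26*207 = (-155 + 2*217*(-79))/(-77 + 217*(-79)) - 26*207 = (-155 - 34286)/(-77 - 17143) - 5382 = -34441/(-17220) - 5382 = -1/17220*(-34441) - 5382 = 34441/17220 - 5382 = -92643599/17220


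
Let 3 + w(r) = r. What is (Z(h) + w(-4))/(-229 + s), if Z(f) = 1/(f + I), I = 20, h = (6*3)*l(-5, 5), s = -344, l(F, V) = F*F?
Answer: 3289/269310 ≈ 0.012213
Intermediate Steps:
w(r) = -3 + r
l(F, V) = F²
h = 450 (h = (6*3)*(-5)² = 18*25 = 450)
Z(f) = 1/(20 + f) (Z(f) = 1/(f + 20) = 1/(20 + f))
(Z(h) + w(-4))/(-229 + s) = (1/(20 + 450) + (-3 - 4))/(-229 - 344) = (1/470 - 7)/(-573) = (1/470 - 7)*(-1/573) = -3289/470*(-1/573) = 3289/269310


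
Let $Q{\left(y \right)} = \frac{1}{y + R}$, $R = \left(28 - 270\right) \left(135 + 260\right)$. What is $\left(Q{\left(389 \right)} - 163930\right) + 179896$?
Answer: $\frac{1519979165}{95201} \approx 15966.0$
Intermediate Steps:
$R = -95590$ ($R = \left(-242\right) 395 = -95590$)
$Q{\left(y \right)} = \frac{1}{-95590 + y}$ ($Q{\left(y \right)} = \frac{1}{y - 95590} = \frac{1}{-95590 + y}$)
$\left(Q{\left(389 \right)} - 163930\right) + 179896 = \left(\frac{1}{-95590 + 389} - 163930\right) + 179896 = \left(\frac{1}{-95201} - 163930\right) + 179896 = \left(- \frac{1}{95201} - 163930\right) + 179896 = - \frac{15606299931}{95201} + 179896 = \frac{1519979165}{95201}$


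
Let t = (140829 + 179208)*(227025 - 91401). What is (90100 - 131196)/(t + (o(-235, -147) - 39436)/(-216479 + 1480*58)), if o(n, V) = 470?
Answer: -2684370172/2835173176778599 ≈ -9.4681e-7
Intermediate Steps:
t = 43404698088 (t = 320037*135624 = 43404698088)
(90100 - 131196)/(t + (o(-235, -147) - 39436)/(-216479 + 1480*58)) = (90100 - 131196)/(43404698088 + (470 - 39436)/(-216479 + 1480*58)) = -41096/(43404698088 - 38966/(-216479 + 85840)) = -41096/(43404698088 - 38966/(-130639)) = -41096/(43404698088 - 38966*(-1/130639)) = -41096/(43404698088 + 38966/130639) = -41096/5670346353557198/130639 = -41096*130639/5670346353557198 = -2684370172/2835173176778599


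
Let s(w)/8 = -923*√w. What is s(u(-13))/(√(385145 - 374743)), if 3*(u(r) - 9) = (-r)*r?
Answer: -7384*I*√1107813/15603 ≈ -498.1*I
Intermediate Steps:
u(r) = 9 - r²/3 (u(r) = 9 + ((-r)*r)/3 = 9 + (-r²)/3 = 9 - r²/3)
s(w) = -7384*√w (s(w) = 8*(-923*√w) = -7384*√w)
s(u(-13))/(√(385145 - 374743)) = (-7384*√(9 - ⅓*(-13)²))/(√(385145 - 374743)) = (-7384*√(9 - ⅓*169))/(√10402) = (-7384*√(9 - 169/3))*(√10402/10402) = (-7384*I*√426/3)*(√10402/10402) = -7384*I*√1107813/15603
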